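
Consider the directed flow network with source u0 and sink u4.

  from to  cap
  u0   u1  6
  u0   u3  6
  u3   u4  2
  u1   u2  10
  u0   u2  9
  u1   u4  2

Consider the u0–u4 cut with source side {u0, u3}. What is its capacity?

17

Edges leaving {u0, u3}: u0→u1 (6), u0→u2 (9), u3→u4 (2).
Cut capacity = 6 + 9 + 2 = 17.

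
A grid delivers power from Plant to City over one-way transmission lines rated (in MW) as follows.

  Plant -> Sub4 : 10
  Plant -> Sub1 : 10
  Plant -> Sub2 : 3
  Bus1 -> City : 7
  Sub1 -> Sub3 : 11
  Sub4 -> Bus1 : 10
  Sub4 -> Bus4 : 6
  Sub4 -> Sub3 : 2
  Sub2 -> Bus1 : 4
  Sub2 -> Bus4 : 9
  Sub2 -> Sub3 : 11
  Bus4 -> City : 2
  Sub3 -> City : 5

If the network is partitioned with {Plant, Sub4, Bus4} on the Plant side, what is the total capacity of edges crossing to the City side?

27

Edges leaving {Plant, Sub4, Bus4}: Plant→Sub2 (3), Plant→Sub1 (10), Sub4→Sub3 (2), Sub4→Bus1 (10), Bus4→City (2).
Cut capacity = 3 + 10 + 2 + 10 + 2 = 27.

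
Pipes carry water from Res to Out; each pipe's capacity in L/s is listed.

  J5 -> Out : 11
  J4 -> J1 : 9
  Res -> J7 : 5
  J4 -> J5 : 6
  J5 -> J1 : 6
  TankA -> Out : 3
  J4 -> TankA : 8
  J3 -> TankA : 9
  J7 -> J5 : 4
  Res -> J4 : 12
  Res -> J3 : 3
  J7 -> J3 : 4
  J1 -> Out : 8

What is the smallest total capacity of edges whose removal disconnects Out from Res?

Augment Res→J3→TankA→Out: bottleneck 3, flow now 3.
Augment Res→J7→J5→Out: bottleneck 4, flow now 7.
Augment Res→J4→J1→Out: bottleneck 8, flow now 15.
Augment Res→J4→J5→Out: bottleneck 4, flow now 19.
No augmenting path remains; maximum flow = 19.
By max-flow min-cut, the minimum cut capacity equals the max flow.
In the residual graph, reachable from Res: {Res, J3, J7, TankA}.
Min-cut edges: Res→J4 (12), J7→J5 (4), TankA→Out (3); capacity 12 + 4 + 3 = 19.

19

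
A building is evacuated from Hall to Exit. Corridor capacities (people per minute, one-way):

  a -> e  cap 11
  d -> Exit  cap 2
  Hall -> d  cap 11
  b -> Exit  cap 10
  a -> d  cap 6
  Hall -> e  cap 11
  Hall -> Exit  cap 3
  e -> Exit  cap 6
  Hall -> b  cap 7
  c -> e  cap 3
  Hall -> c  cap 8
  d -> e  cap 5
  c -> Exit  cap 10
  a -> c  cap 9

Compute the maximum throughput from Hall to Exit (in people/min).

Augment Hall→Exit: bottleneck 3, flow now 3.
Augment Hall→b→Exit: bottleneck 7, flow now 10.
Augment Hall→c→Exit: bottleneck 8, flow now 18.
Augment Hall→d→Exit: bottleneck 2, flow now 20.
Augment Hall→e→Exit: bottleneck 6, flow now 26.
No augmenting path remains; maximum flow = 26.
In the residual graph, reachable from Hall: {Hall, d, e}.
Min-cut edges: Hall→b (7), Hall→c (8), Hall→Exit (3), d→Exit (2), e→Exit (6); capacity 7 + 8 + 3 + 2 + 6 = 26.
This cut is saturated, so no flow can exceed 26.

26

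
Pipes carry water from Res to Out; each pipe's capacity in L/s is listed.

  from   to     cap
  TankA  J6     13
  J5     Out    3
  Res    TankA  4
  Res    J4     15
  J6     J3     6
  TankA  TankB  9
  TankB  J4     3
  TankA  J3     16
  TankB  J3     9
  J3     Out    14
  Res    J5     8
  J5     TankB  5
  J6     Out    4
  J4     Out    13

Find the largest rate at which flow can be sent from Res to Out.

Augment Res→J5→Out: bottleneck 3, flow now 3.
Augment Res→J4→Out: bottleneck 13, flow now 16.
Augment Res→TankA→J6→Out: bottleneck 4, flow now 20.
Augment Res→J5→TankB→J3→Out: bottleneck 5, flow now 25.
No augmenting path remains; maximum flow = 25.
In the residual graph, reachable from Res: {Res, J4}.
Min-cut edges: Res→J5 (8), Res→TankA (4), J4→Out (13); capacity 8 + 4 + 13 = 25.
This cut is saturated, so no flow can exceed 25.

25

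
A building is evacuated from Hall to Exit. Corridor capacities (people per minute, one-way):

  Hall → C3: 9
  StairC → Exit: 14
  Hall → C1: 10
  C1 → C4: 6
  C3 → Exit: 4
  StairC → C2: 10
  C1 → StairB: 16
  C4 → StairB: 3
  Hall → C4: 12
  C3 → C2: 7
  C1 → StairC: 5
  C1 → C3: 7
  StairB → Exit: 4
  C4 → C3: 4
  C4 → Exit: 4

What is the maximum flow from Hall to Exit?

17

Augment Hall→C4→Exit: bottleneck 4, flow now 4.
Augment Hall→C3→Exit: bottleneck 4, flow now 8.
Augment Hall→C1→StairB→Exit: bottleneck 4, flow now 12.
Augment Hall→C1→StairC→Exit: bottleneck 5, flow now 17.
No augmenting path remains; maximum flow = 17.
In the residual graph, reachable from Hall: {Hall, C1, C4, StairB, C3, C2}.
Min-cut edges: C1→StairC (5), C4→Exit (4), StairB→Exit (4), C3→Exit (4); capacity 5 + 4 + 4 + 4 = 17.
This cut is saturated, so no flow can exceed 17.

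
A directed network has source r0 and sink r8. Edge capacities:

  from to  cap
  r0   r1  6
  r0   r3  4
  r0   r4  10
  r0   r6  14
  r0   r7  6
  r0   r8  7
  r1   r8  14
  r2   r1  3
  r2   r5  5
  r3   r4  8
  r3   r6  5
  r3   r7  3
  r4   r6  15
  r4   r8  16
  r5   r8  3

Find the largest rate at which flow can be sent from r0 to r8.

27

Augment r0→r8: bottleneck 7, flow now 7.
Augment r0→r1→r8: bottleneck 6, flow now 13.
Augment r0→r4→r8: bottleneck 10, flow now 23.
Augment r0→r3→r4→r8: bottleneck 4, flow now 27.
No augmenting path remains; maximum flow = 27.
In the residual graph, reachable from r0: {r0, r6, r7}.
Min-cut edges: r0→r1 (6), r0→r3 (4), r0→r4 (10), r0→r8 (7); capacity 6 + 4 + 10 + 7 = 27.
This cut is saturated, so no flow can exceed 27.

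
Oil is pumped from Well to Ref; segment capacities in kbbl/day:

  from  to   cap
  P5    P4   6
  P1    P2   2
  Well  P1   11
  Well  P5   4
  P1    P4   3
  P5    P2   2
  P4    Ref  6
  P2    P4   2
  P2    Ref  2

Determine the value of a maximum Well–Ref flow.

Augment Well→P1→P2→Ref: bottleneck 2, flow now 2.
Augment Well→P1→P4→Ref: bottleneck 3, flow now 5.
Augment Well→P5→P4→Ref: bottleneck 3, flow now 8.
No augmenting path remains; maximum flow = 8.
In the residual graph, reachable from Well: {Well, P1, P5, P2, P4}.
Min-cut edges: P2→Ref (2), P4→Ref (6); capacity 2 + 6 = 8.
This cut is saturated, so no flow can exceed 8.

8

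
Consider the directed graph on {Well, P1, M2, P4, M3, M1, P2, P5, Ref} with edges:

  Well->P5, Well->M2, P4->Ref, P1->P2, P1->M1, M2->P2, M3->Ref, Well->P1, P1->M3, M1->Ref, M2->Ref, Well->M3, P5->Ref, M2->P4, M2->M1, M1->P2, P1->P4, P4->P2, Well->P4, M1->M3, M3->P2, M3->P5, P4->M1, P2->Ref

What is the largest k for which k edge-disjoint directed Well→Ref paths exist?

Assign every edge capacity 1; by Menger, the answer equals the max flow.
Path Well→M2→Ref (+1); total 1.
Path Well→P4→Ref (+1); total 2.
Path Well→M3→Ref (+1); total 3.
Path Well→P5→Ref (+1); total 4.
Path Well→P1→M1→Ref (+1); total 5.
No residual Well→Ref path; max flow = 5.
Certifying cut of size 5: {Well→M2, Well→M3, Well→P1, Well→P4, Well→P5}.

5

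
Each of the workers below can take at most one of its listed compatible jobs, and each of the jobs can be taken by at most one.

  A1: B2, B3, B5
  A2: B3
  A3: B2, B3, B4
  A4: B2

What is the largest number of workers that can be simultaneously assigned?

Unit-capacity flow: source→left, listed edges, right→sink; max matching = max flow.
Augmenting path A1→B2 (+1); matched 1.
Augmenting path A2→B3 (+1); matched 2.
Augmenting path A3→B4 (+1); matched 3.
Augmenting path A4→B2→A1→B5 (+1); matched 4.
No augmenting path remains; maximum matching = 4.
König certificate: {A1, A2, A3, A4} is a vertex cover of size 4 (every listed pair touches it), so no matching can be larger.

4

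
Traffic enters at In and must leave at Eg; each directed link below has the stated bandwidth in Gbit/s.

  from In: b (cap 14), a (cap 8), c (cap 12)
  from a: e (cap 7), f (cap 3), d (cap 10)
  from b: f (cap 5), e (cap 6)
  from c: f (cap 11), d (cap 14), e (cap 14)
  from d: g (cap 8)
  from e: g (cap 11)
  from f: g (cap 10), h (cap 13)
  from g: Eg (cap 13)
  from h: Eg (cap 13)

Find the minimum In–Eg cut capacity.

26

Augment In→a→d→g→Eg: bottleneck 8, flow now 8.
Augment In→b→e→g→Eg: bottleneck 5, flow now 13.
Augment In→b→f→h→Eg: bottleneck 5, flow now 18.
Augment In→c→f→h→Eg: bottleneck 8, flow now 26.
No augmenting path remains; maximum flow = 26.
By max-flow min-cut, the minimum cut capacity equals the max flow.
In the residual graph, reachable from In: {In, a, b, c, d, e, f, g}.
Min-cut edges: f→h (13), g→Eg (13); capacity 13 + 13 = 26.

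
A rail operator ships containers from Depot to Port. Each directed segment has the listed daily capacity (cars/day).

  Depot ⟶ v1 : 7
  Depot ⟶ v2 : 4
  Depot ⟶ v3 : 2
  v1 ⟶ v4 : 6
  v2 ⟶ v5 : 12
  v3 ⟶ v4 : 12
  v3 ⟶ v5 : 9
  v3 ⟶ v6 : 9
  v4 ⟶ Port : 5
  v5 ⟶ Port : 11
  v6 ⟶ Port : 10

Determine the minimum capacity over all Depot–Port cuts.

Augment Depot→v1→v4→Port: bottleneck 5, flow now 5.
Augment Depot→v2→v5→Port: bottleneck 4, flow now 9.
Augment Depot→v3→v5→Port: bottleneck 2, flow now 11.
No augmenting path remains; maximum flow = 11.
By max-flow min-cut, the minimum cut capacity equals the max flow.
In the residual graph, reachable from Depot: {Depot, v1, v4}.
Min-cut edges: Depot→v2 (4), Depot→v3 (2), v4→Port (5); capacity 4 + 2 + 5 = 11.

11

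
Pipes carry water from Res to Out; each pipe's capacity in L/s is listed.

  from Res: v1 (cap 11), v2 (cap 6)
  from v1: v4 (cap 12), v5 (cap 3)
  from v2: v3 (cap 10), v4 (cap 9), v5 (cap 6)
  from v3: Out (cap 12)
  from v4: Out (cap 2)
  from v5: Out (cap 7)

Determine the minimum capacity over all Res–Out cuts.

11

Augment Res→v1→v4→Out: bottleneck 2, flow now 2.
Augment Res→v1→v5→Out: bottleneck 3, flow now 5.
Augment Res→v2→v3→Out: bottleneck 6, flow now 11.
No augmenting path remains; maximum flow = 11.
By max-flow min-cut, the minimum cut capacity equals the max flow.
In the residual graph, reachable from Res: {Res, v1, v4}.
Min-cut edges: Res→v2 (6), v1→v5 (3), v4→Out (2); capacity 6 + 3 + 2 = 11.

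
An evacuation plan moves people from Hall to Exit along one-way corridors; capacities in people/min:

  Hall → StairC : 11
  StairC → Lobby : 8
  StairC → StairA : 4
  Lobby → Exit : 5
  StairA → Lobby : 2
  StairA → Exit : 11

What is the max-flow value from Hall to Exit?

Augment Hall→StairC→Lobby→Exit: bottleneck 5, flow now 5.
Augment Hall→StairC→StairA→Exit: bottleneck 4, flow now 9.
No augmenting path remains; maximum flow = 9.
In the residual graph, reachable from Hall: {Hall, StairC, Lobby}.
Min-cut edges: StairC→StairA (4), Lobby→Exit (5); capacity 4 + 5 = 9.
This cut is saturated, so no flow can exceed 9.

9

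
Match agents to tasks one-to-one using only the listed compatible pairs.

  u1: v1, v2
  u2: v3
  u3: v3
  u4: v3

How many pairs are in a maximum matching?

Unit-capacity flow: source→left, listed edges, right→sink; max matching = max flow.
Augmenting path u1→v1 (+1); matched 1.
Augmenting path u2→v3 (+1); matched 2.
No augmenting path remains; maximum matching = 2.
König certificate: {u1, v3} is a vertex cover of size 2 (every listed pair touches it), so no matching can be larger.

2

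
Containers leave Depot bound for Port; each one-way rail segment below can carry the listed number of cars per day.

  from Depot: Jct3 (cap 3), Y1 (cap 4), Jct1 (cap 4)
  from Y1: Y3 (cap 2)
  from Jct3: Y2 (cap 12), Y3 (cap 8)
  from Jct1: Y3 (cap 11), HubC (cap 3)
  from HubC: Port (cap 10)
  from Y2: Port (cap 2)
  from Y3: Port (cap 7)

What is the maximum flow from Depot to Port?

9

Augment Depot→Y1→Y3→Port: bottleneck 2, flow now 2.
Augment Depot→Jct3→Y2→Port: bottleneck 2, flow now 4.
Augment Depot→Jct3→Y3→Port: bottleneck 1, flow now 5.
Augment Depot→Jct1→HubC→Port: bottleneck 3, flow now 8.
Augment Depot→Jct1→Y3→Port: bottleneck 1, flow now 9.
No augmenting path remains; maximum flow = 9.
In the residual graph, reachable from Depot: {Depot, Y1}.
Min-cut edges: Depot→Jct3 (3), Depot→Jct1 (4), Y1→Y3 (2); capacity 3 + 4 + 2 = 9.
This cut is saturated, so no flow can exceed 9.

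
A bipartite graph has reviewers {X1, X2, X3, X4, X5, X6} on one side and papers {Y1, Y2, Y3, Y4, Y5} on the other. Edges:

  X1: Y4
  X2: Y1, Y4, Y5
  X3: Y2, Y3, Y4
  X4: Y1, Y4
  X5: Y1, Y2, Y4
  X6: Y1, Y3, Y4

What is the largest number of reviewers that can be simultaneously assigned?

5

Unit-capacity flow: source→left, listed edges, right→sink; max matching = max flow.
Augmenting path X1→Y4 (+1); matched 1.
Augmenting path X2→Y1 (+1); matched 2.
Augmenting path X3→Y2 (+1); matched 3.
Augmenting path X6→Y3 (+1); matched 4.
Augmenting path X4→Y1→X2→Y5 (+1); matched 5.
No augmenting path remains; maximum matching = 5.
König certificate: {X2, Y1, Y2, Y3, Y4} is a vertex cover of size 5 (every listed pair touches it), so no matching can be larger.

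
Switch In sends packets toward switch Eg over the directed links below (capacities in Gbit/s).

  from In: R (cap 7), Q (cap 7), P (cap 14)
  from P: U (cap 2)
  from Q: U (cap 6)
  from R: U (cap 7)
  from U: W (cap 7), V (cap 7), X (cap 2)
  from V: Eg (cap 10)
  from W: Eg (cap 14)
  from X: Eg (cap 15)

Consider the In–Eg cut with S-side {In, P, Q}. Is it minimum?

Given cut capacity: 7 + 2 + 6 = 15.
Augment In→P→U→V→Eg: bottleneck 2, flow now 2.
Augment In→Q→U→V→Eg: bottleneck 5, flow now 7.
Augment In→Q→U→W→Eg: bottleneck 1, flow now 8.
Augment In→R→U→W→Eg: bottleneck 6, flow now 14.
Augment In→R→U→X→Eg: bottleneck 1, flow now 15.
No augmenting path remains; maximum flow = 15.
Cut capacity 15 equals the max flow, so it is a minimum cut.

Yes — it is a minimum cut (capacity 15).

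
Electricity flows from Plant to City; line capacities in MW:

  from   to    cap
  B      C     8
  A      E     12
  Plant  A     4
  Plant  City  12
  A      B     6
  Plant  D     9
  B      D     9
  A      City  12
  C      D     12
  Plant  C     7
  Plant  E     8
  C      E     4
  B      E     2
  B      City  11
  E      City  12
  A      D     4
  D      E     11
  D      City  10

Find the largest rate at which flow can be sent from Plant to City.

38

Augment Plant→City: bottleneck 12, flow now 12.
Augment Plant→A→City: bottleneck 4, flow now 16.
Augment Plant→D→City: bottleneck 9, flow now 25.
Augment Plant→E→City: bottleneck 8, flow now 33.
Augment Plant→C→D→City: bottleneck 1, flow now 34.
Augment Plant→C→E→City: bottleneck 4, flow now 38.
No augmenting path remains; maximum flow = 38.
In the residual graph, reachable from Plant: {Plant, C, D, E}.
Min-cut edges: Plant→A (4), Plant→City (12), D→City (10), E→City (12); capacity 4 + 12 + 10 + 12 = 38.
This cut is saturated, so no flow can exceed 38.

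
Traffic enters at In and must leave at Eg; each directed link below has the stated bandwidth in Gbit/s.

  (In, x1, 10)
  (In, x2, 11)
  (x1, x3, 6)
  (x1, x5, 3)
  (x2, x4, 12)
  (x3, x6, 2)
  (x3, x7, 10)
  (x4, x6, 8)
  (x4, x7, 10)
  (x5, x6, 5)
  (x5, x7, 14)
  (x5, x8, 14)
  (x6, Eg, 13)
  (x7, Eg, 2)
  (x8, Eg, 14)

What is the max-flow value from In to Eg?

15

Augment In→x1→x3→x6→Eg: bottleneck 2, flow now 2.
Augment In→x1→x3→x7→Eg: bottleneck 2, flow now 4.
Augment In→x1→x5→x6→Eg: bottleneck 3, flow now 7.
Augment In→x2→x4→x6→Eg: bottleneck 8, flow now 15.
No augmenting path remains; maximum flow = 15.
In the residual graph, reachable from In: {In, x1, x2, x3, x4, x7}.
Min-cut edges: x1→x5 (3), x3→x6 (2), x4→x6 (8), x7→Eg (2); capacity 3 + 2 + 8 + 2 = 15.
This cut is saturated, so no flow can exceed 15.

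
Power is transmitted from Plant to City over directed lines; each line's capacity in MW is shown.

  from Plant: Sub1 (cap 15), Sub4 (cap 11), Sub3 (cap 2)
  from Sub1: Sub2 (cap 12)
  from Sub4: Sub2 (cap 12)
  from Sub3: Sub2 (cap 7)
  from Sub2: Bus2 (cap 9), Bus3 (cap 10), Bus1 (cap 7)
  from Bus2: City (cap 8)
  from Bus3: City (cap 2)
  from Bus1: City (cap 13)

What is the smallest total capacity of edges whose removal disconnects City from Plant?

Augment Plant→Sub1→Sub2→Bus2→City: bottleneck 8, flow now 8.
Augment Plant→Sub1→Sub2→Bus3→City: bottleneck 2, flow now 10.
Augment Plant→Sub1→Sub2→Bus1→City: bottleneck 2, flow now 12.
Augment Plant→Sub4→Sub2→Bus1→City: bottleneck 5, flow now 17.
No augmenting path remains; maximum flow = 17.
By max-flow min-cut, the minimum cut capacity equals the max flow.
In the residual graph, reachable from Plant: {Plant, Sub1, Sub4, Sub3, Sub2, Bus2, Bus3}.
Min-cut edges: Sub2→Bus1 (7), Bus2→City (8), Bus3→City (2); capacity 7 + 8 + 2 = 17.

17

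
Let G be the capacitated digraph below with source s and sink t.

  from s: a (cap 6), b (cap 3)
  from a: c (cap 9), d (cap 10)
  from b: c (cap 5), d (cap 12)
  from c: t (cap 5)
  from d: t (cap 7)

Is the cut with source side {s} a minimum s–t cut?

Given cut capacity: 6 + 3 = 9.
Augment s→a→c→t: bottleneck 5, flow now 5.
Augment s→a→d→t: bottleneck 1, flow now 6.
Augment s→b→d→t: bottleneck 3, flow now 9.
No augmenting path remains; maximum flow = 9.
Cut capacity 9 equals the max flow, so it is a minimum cut.

Yes — it is a minimum cut (capacity 9).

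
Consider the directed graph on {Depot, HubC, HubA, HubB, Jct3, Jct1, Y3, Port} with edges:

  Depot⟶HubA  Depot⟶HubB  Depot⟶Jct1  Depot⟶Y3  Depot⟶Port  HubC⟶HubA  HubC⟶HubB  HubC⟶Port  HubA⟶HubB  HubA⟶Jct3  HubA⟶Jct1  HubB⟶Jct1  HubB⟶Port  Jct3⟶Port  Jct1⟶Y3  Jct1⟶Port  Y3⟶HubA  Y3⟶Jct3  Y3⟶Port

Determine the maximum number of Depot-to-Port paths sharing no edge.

5

Assign every edge capacity 1; by Menger, the answer equals the max flow.
Path Depot→Port (+1); total 1.
Path Depot→HubB→Port (+1); total 2.
Path Depot→Jct1→Port (+1); total 3.
Path Depot→Y3→Port (+1); total 4.
Path Depot→HubA→Jct3→Port (+1); total 5.
No residual Depot→Port path; max flow = 5.
Certifying cut of size 5: {Depot→HubA, Depot→HubB, Depot→Jct1, Depot→Port, Depot→Y3}.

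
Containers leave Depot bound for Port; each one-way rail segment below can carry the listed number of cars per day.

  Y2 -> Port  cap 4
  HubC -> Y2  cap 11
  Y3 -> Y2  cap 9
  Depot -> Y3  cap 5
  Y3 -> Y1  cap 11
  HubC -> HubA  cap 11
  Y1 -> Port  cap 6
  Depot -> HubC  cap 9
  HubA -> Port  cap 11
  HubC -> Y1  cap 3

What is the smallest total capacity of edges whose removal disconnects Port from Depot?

14

Augment Depot→Y3→Y1→Port: bottleneck 5, flow now 5.
Augment Depot→HubC→Y1→Port: bottleneck 1, flow now 6.
Augment Depot→HubC→Y2→Port: bottleneck 4, flow now 10.
Augment Depot→HubC→HubA→Port: bottleneck 4, flow now 14.
No augmenting path remains; maximum flow = 14.
By max-flow min-cut, the minimum cut capacity equals the max flow.
In the residual graph, reachable from Depot: {Depot}.
Min-cut edges: Depot→Y3 (5), Depot→HubC (9); capacity 5 + 9 = 14.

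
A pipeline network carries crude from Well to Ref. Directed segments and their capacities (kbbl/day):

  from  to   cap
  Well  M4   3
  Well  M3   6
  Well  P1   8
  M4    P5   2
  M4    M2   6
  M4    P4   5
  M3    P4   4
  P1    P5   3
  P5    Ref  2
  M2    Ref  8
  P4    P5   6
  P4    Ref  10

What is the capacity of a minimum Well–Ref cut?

Augment Well→M4→P5→Ref: bottleneck 2, flow now 2.
Augment Well→M4→M2→Ref: bottleneck 1, flow now 3.
Augment Well→M3→P4→Ref: bottleneck 4, flow now 7.
Augment Well→P1→P5→M4→M2→Ref: bottleneck 2, flow now 9. (uses reverse residual edge)
No augmenting path remains; maximum flow = 9.
By max-flow min-cut, the minimum cut capacity equals the max flow.
In the residual graph, reachable from Well: {Well, M3, P1, P5}.
Min-cut edges: Well→M4 (3), M3→P4 (4), P5→Ref (2); capacity 3 + 4 + 2 = 9.

9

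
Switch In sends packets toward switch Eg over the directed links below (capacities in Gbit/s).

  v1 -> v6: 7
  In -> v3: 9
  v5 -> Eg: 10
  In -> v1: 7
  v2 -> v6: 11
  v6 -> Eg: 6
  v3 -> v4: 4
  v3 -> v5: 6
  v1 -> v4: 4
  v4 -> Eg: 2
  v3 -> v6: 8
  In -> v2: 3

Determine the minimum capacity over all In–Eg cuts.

14

Augment In→v1→v4→Eg: bottleneck 2, flow now 2.
Augment In→v1→v6→Eg: bottleneck 5, flow now 7.
Augment In→v2→v6→Eg: bottleneck 1, flow now 8.
Augment In→v3→v5→Eg: bottleneck 6, flow now 14.
No augmenting path remains; maximum flow = 14.
By max-flow min-cut, the minimum cut capacity equals the max flow.
In the residual graph, reachable from In: {In, v1, v2, v3, v4, v6}.
Min-cut edges: v3→v5 (6), v4→Eg (2), v6→Eg (6); capacity 6 + 2 + 6 = 14.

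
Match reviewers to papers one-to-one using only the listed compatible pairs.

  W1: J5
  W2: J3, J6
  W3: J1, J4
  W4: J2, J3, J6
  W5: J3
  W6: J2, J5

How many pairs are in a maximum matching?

Unit-capacity flow: source→left, listed edges, right→sink; max matching = max flow.
Augmenting path W1→J5 (+1); matched 1.
Augmenting path W2→J3 (+1); matched 2.
Augmenting path W3→J1 (+1); matched 3.
Augmenting path W4→J2 (+1); matched 4.
Augmenting path W5→J3→W2→J6 (+1); matched 5.
No augmenting path remains; maximum matching = 5.
König certificate: {W3, J2, J3, J5, J6} is a vertex cover of size 5 (every listed pair touches it), so no matching can be larger.

5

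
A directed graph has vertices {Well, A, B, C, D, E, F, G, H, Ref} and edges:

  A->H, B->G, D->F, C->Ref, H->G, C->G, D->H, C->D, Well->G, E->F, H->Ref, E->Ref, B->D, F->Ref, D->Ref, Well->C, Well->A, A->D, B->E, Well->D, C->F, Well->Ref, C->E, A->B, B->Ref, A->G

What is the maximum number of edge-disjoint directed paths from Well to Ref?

Assign every edge capacity 1; by Menger, the answer equals the max flow.
Path Well→Ref (+1); total 1.
Path Well→C→Ref (+1); total 2.
Path Well→D→Ref (+1); total 3.
Path Well→A→B→Ref (+1); total 4.
No residual Well→Ref path; max flow = 4.
Certifying cut of size 4: {Well→A, Well→C, Well→D, Well→Ref}.

4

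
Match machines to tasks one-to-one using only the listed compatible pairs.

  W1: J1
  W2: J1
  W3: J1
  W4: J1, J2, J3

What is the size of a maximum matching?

Unit-capacity flow: source→left, listed edges, right→sink; max matching = max flow.
Augmenting path W1→J1 (+1); matched 1.
Augmenting path W4→J2 (+1); matched 2.
No augmenting path remains; maximum matching = 2.
König certificate: {W4, J1} is a vertex cover of size 2 (every listed pair touches it), so no matching can be larger.

2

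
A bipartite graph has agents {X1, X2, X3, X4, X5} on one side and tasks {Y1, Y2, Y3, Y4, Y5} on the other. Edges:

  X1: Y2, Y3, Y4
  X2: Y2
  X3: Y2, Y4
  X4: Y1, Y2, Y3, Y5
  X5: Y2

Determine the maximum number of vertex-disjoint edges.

4

Unit-capacity flow: source→left, listed edges, right→sink; max matching = max flow.
Augmenting path X1→Y2 (+1); matched 1.
Augmenting path X3→Y4 (+1); matched 2.
Augmenting path X4→Y1 (+1); matched 3.
Augmenting path X2→Y2→X1→Y3 (+1); matched 4.
No augmenting path remains; maximum matching = 4.
König certificate: {X1, X3, X4, Y2} is a vertex cover of size 4 (every listed pair touches it), so no matching can be larger.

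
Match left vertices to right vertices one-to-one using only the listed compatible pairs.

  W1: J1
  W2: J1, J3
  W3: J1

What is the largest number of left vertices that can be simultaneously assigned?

Unit-capacity flow: source→left, listed edges, right→sink; max matching = max flow.
Augmenting path W1→J1 (+1); matched 1.
Augmenting path W2→J3 (+1); matched 2.
No augmenting path remains; maximum matching = 2.
König certificate: {W2, J1} is a vertex cover of size 2 (every listed pair touches it), so no matching can be larger.

2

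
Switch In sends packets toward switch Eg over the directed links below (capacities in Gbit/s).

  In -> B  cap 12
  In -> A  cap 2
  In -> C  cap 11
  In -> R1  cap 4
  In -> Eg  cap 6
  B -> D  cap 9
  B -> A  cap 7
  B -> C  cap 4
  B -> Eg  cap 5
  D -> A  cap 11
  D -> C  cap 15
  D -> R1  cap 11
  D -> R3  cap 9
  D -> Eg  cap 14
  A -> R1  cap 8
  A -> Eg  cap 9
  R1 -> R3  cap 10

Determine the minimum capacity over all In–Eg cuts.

20

Augment In→Eg: bottleneck 6, flow now 6.
Augment In→B→Eg: bottleneck 5, flow now 11.
Augment In→A→Eg: bottleneck 2, flow now 13.
Augment In→B→D→Eg: bottleneck 7, flow now 20.
No augmenting path remains; maximum flow = 20.
By max-flow min-cut, the minimum cut capacity equals the max flow.
In the residual graph, reachable from In: {In, C, R1, R3}.
Min-cut edges: In→B (12), In→A (2), In→Eg (6); capacity 12 + 2 + 6 = 20.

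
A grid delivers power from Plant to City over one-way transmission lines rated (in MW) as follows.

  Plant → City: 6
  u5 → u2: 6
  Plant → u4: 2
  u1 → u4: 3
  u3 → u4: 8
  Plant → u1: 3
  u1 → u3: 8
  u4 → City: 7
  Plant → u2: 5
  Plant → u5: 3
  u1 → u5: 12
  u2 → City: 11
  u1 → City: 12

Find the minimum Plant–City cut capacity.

Augment Plant→City: bottleneck 6, flow now 6.
Augment Plant→u1→City: bottleneck 3, flow now 9.
Augment Plant→u2→City: bottleneck 5, flow now 14.
Augment Plant→u4→City: bottleneck 2, flow now 16.
Augment Plant→u5→u2→City: bottleneck 3, flow now 19.
No augmenting path remains; maximum flow = 19.
By max-flow min-cut, the minimum cut capacity equals the max flow.
In the residual graph, reachable from Plant: {Plant}.
Min-cut edges: Plant→u1 (3), Plant→u2 (5), Plant→u4 (2), Plant→u5 (3), Plant→City (6); capacity 3 + 5 + 2 + 3 + 6 = 19.

19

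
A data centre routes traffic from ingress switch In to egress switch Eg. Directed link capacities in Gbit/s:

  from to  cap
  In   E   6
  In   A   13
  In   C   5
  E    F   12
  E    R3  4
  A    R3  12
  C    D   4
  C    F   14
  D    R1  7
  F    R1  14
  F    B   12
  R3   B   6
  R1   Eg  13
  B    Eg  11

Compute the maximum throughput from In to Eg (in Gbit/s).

17

Augment In→E→F→R1→Eg: bottleneck 6, flow now 6.
Augment In→A→R3→B→Eg: bottleneck 6, flow now 12.
Augment In→C→D→R1→Eg: bottleneck 4, flow now 16.
Augment In→C→F→R1→Eg: bottleneck 1, flow now 17.
No augmenting path remains; maximum flow = 17.
In the residual graph, reachable from In: {In, A, R3}.
Min-cut edges: In→E (6), In→C (5), R3→B (6); capacity 6 + 5 + 6 = 17.
This cut is saturated, so no flow can exceed 17.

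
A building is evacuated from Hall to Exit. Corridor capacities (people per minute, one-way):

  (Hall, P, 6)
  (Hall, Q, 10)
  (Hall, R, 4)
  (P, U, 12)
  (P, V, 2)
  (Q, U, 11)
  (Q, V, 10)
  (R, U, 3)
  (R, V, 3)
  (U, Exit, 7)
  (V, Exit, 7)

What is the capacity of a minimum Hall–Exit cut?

14

Augment Hall→P→U→Exit: bottleneck 6, flow now 6.
Augment Hall→Q→U→Exit: bottleneck 1, flow now 7.
Augment Hall→Q→V→Exit: bottleneck 7, flow now 14.
No augmenting path remains; maximum flow = 14.
By max-flow min-cut, the minimum cut capacity equals the max flow.
In the residual graph, reachable from Hall: {Hall, P, Q, R, U, V}.
Min-cut edges: U→Exit (7), V→Exit (7); capacity 7 + 7 = 14.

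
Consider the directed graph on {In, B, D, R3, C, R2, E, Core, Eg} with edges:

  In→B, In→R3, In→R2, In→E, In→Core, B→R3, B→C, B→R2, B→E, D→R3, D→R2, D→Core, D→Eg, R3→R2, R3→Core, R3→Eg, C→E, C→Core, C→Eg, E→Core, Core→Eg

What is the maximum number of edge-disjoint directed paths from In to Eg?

3

Assign every edge capacity 1; by Menger, the answer equals the max flow.
Path In→R3→Eg (+1); total 1.
Path In→Core→Eg (+1); total 2.
Path In→B→C→Eg (+1); total 3.
No residual In→Eg path; max flow = 3.
Certifying cut of size 3: {Core→Eg, In→B, In→R3}.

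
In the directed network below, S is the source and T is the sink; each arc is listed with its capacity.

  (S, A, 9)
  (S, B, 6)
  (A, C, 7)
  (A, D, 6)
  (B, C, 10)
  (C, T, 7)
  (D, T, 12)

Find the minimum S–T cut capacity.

Augment S→A→C→T: bottleneck 7, flow now 7.
Augment S→A→D→T: bottleneck 2, flow now 9.
Augment S→B→C→A→D→T: bottleneck 4, flow now 13. (uses reverse residual edge)
No augmenting path remains; maximum flow = 13.
By max-flow min-cut, the minimum cut capacity equals the max flow.
In the residual graph, reachable from S: {S, A, B, C}.
Min-cut edges: A→D (6), C→T (7); capacity 6 + 7 = 13.

13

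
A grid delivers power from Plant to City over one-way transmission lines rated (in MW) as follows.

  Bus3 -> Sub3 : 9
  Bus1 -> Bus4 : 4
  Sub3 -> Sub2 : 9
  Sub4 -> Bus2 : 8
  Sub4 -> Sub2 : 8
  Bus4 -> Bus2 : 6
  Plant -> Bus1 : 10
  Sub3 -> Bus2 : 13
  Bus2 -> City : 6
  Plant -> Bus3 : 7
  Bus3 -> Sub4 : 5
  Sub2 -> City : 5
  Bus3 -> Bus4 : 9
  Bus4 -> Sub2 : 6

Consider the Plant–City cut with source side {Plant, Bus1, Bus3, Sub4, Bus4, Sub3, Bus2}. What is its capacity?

29

Edges leaving {Plant, Bus1, Bus3, Sub4, Bus4, Sub3, Bus2}: Sub4→Sub2 (8), Bus4→Sub2 (6), Sub3→Sub2 (9), Bus2→City (6).
Cut capacity = 8 + 6 + 9 + 6 = 29.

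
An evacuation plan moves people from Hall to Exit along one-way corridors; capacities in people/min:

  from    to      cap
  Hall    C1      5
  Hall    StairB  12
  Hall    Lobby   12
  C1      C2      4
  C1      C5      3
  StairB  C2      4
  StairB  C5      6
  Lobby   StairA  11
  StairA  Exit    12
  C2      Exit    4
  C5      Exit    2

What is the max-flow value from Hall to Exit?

Augment Hall→C1→C2→Exit: bottleneck 4, flow now 4.
Augment Hall→C1→C5→Exit: bottleneck 1, flow now 5.
Augment Hall→StairB→C5→Exit: bottleneck 1, flow now 6.
Augment Hall→Lobby→StairA→Exit: bottleneck 11, flow now 17.
No augmenting path remains; maximum flow = 17.
In the residual graph, reachable from Hall: {Hall, C1, StairB, Lobby, C2, C5}.
Min-cut edges: Lobby→StairA (11), C2→Exit (4), C5→Exit (2); capacity 11 + 4 + 2 = 17.
This cut is saturated, so no flow can exceed 17.

17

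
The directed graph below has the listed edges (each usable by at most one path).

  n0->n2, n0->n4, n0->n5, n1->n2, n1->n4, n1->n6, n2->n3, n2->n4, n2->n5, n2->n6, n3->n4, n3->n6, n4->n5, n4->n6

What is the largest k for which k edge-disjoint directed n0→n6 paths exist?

Assign every edge capacity 1; by Menger, the answer equals the max flow.
Path n0→n2→n6 (+1); total 1.
Path n0→n4→n6 (+1); total 2.
No residual n0→n6 path; max flow = 2.
Certifying cut of size 2: {n0→n2, n0→n4}.

2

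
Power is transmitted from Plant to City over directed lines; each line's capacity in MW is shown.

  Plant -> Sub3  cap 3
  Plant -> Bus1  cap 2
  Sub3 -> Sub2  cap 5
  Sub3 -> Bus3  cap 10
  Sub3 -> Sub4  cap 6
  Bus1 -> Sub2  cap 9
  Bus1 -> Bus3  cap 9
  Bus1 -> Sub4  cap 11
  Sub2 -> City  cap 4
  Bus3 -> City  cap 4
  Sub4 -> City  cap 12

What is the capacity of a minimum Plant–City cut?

Augment Plant→Sub3→Sub2→City: bottleneck 3, flow now 3.
Augment Plant→Bus1→Sub2→City: bottleneck 1, flow now 4.
Augment Plant→Bus1→Bus3→City: bottleneck 1, flow now 5.
No augmenting path remains; maximum flow = 5.
By max-flow min-cut, the minimum cut capacity equals the max flow.
In the residual graph, reachable from Plant: {Plant}.
Min-cut edges: Plant→Sub3 (3), Plant→Bus1 (2); capacity 3 + 2 = 5.

5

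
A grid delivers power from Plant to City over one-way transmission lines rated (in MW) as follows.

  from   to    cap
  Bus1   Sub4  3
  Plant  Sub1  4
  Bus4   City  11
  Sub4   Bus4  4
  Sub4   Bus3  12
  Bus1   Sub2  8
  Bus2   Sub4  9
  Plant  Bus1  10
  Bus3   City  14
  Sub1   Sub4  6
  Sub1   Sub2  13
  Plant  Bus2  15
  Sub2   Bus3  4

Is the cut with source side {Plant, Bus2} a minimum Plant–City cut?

Given cut capacity: 4 + 10 + 9 = 23.
Augment Plant→Bus2→Sub4→Bus3→City: bottleneck 9, flow now 9.
Augment Plant→Sub1→Sub2→Bus3→City: bottleneck 4, flow now 13.
Augment Plant→Bus1→Sub4→Bus3→City: bottleneck 1, flow now 14.
Augment Plant→Bus1→Sub4→Bus4→City: bottleneck 2, flow now 16.
Augment Plant→Bus1→Sub2→Sub1→Sub4→Bus4→City: bottleneck 2, flow now 18. (uses reverse residual edge)
No augmenting path remains; maximum flow = 18.
In the residual graph, reachable from Plant: {Plant, Bus2, Sub1, Bus1, Sub2, Sub4, Bus3}.
Min-cut edges: Sub4→Bus4 (4), Bus3→City (14); capacity 4 + 14 = 18.
Cut capacity 23 exceeds the max flow 18, so it is not minimum.

No — its capacity is 23, but the minimum cut has capacity 18.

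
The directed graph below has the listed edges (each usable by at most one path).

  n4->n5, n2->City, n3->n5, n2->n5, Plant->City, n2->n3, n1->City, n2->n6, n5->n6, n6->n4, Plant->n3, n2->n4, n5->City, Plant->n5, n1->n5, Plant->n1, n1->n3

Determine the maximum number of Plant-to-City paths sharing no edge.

3

Assign every edge capacity 1; by Menger, the answer equals the max flow.
Path Plant→City (+1); total 1.
Path Plant→n1→City (+1); total 2.
Path Plant→n5→City (+1); total 3.
No residual Plant→City path; max flow = 3.
Certifying cut of size 3: {Plant→City, Plant→n1, n5→City}.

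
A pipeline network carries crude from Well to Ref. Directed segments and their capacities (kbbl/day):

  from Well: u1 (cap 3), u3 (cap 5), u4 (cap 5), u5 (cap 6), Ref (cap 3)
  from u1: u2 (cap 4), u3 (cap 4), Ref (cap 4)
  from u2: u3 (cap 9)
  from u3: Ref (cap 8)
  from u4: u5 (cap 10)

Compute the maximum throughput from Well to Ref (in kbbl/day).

11

Augment Well→Ref: bottleneck 3, flow now 3.
Augment Well→u1→Ref: bottleneck 3, flow now 6.
Augment Well→u3→Ref: bottleneck 5, flow now 11.
No augmenting path remains; maximum flow = 11.
In the residual graph, reachable from Well: {Well, u4, u5}.
Min-cut edges: Well→u1 (3), Well→u3 (5), Well→Ref (3); capacity 3 + 5 + 3 = 11.
This cut is saturated, so no flow can exceed 11.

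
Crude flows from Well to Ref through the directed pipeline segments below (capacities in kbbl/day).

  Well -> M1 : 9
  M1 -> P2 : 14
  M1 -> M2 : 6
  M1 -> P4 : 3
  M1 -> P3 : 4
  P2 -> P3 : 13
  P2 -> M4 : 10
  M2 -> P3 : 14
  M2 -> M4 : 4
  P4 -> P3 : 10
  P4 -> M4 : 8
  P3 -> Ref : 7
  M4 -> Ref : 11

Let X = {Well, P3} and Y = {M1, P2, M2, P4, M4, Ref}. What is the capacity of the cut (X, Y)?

16

Edges leaving {Well, P3}: Well→M1 (9), P3→Ref (7).
Cut capacity = 9 + 7 = 16.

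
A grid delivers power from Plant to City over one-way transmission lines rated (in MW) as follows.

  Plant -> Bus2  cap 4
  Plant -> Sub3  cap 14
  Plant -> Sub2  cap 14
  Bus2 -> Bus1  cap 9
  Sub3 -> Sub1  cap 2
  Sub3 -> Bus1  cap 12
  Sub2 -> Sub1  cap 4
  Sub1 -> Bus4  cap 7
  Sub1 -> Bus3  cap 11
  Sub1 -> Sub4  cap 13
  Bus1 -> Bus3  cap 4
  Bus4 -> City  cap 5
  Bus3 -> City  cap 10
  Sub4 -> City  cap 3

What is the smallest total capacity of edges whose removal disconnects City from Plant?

Augment Plant→Bus2→Bus1→Bus3→City: bottleneck 4, flow now 4.
Augment Plant→Sub3→Sub1→Bus4→City: bottleneck 2, flow now 6.
Augment Plant→Sub2→Sub1→Bus4→City: bottleneck 3, flow now 9.
Augment Plant→Sub2→Sub1→Bus3→City: bottleneck 1, flow now 10.
No augmenting path remains; maximum flow = 10.
By max-flow min-cut, the minimum cut capacity equals the max flow.
In the residual graph, reachable from Plant: {Plant, Bus2, Sub3, Sub2, Bus1}.
Min-cut edges: Sub3→Sub1 (2), Sub2→Sub1 (4), Bus1→Bus3 (4); capacity 2 + 4 + 4 = 10.

10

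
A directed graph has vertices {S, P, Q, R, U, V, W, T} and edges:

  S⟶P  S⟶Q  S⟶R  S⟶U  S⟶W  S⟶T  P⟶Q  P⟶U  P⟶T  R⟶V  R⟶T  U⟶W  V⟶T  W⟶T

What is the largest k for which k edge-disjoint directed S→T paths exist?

Assign every edge capacity 1; by Menger, the answer equals the max flow.
Path S→T (+1); total 1.
Path S→P→T (+1); total 2.
Path S→R→T (+1); total 3.
Path S→W→T (+1); total 4.
No residual S→T path; max flow = 4.
Certifying cut of size 4: {S→P, S→R, S→T, W→T}.

4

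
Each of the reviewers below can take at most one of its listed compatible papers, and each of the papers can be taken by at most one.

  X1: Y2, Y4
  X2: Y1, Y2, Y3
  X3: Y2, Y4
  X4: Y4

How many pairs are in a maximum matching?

Unit-capacity flow: source→left, listed edges, right→sink; max matching = max flow.
Augmenting path X1→Y2 (+1); matched 1.
Augmenting path X2→Y1 (+1); matched 2.
Augmenting path X3→Y4 (+1); matched 3.
No augmenting path remains; maximum matching = 3.
König certificate: {X2, Y2, Y4} is a vertex cover of size 3 (every listed pair touches it), so no matching can be larger.

3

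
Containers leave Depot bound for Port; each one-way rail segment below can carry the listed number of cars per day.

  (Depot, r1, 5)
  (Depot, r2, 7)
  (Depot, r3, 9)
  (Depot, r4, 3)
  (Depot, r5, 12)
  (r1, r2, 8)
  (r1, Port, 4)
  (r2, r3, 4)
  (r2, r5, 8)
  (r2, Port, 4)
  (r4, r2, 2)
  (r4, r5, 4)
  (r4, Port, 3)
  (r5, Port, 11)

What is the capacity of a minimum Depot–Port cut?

Augment Depot→r1→Port: bottleneck 4, flow now 4.
Augment Depot→r2→Port: bottleneck 4, flow now 8.
Augment Depot→r4→Port: bottleneck 3, flow now 11.
Augment Depot→r5→Port: bottleneck 11, flow now 22.
No augmenting path remains; maximum flow = 22.
By max-flow min-cut, the minimum cut capacity equals the max flow.
In the residual graph, reachable from Depot: {Depot, r1, r2, r3, r5}.
Min-cut edges: Depot→r4 (3), r1→Port (4), r2→Port (4), r5→Port (11); capacity 3 + 4 + 4 + 11 = 22.

22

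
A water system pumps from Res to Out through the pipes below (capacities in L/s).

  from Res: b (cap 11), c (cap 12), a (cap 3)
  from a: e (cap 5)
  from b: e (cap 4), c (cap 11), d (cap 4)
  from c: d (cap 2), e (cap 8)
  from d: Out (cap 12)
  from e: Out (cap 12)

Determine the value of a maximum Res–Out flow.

Augment Res→a→e→Out: bottleneck 3, flow now 3.
Augment Res→b→d→Out: bottleneck 4, flow now 7.
Augment Res→b→e→Out: bottleneck 4, flow now 11.
Augment Res→c→d→Out: bottleneck 2, flow now 13.
Augment Res→c→e→Out: bottleneck 5, flow now 18.
No augmenting path remains; maximum flow = 18.
In the residual graph, reachable from Res: {Res, a, b, c, e}.
Min-cut edges: b→d (4), c→d (2), e→Out (12); capacity 4 + 2 + 12 = 18.
This cut is saturated, so no flow can exceed 18.

18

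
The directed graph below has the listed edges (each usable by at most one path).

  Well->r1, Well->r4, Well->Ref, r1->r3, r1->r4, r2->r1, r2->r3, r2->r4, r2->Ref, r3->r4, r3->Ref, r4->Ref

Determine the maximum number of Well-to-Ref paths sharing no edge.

3

Assign every edge capacity 1; by Menger, the answer equals the max flow.
Path Well→Ref (+1); total 1.
Path Well→r4→Ref (+1); total 2.
Path Well→r1→r3→Ref (+1); total 3.
No residual Well→Ref path; max flow = 3.
Certifying cut of size 3: {Well→Ref, Well→r1, Well→r4}.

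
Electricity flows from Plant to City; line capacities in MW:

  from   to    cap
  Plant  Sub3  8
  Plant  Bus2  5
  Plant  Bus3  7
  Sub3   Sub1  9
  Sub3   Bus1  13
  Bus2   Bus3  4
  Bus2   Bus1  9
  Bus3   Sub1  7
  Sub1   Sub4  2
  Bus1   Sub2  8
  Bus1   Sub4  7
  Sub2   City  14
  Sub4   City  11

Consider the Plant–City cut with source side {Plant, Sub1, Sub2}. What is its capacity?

Edges leaving {Plant, Sub1, Sub2}: Plant→Sub3 (8), Plant→Bus2 (5), Plant→Bus3 (7), Sub1→Sub4 (2), Sub2→City (14).
Cut capacity = 8 + 5 + 7 + 2 + 14 = 36.

36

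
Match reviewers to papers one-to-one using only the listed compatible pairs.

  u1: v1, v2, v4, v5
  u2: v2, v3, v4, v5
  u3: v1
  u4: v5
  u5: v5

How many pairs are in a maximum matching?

Unit-capacity flow: source→left, listed edges, right→sink; max matching = max flow.
Augmenting path u1→v1 (+1); matched 1.
Augmenting path u2→v2 (+1); matched 2.
Augmenting path u4→v5 (+1); matched 3.
Augmenting path u3→v1→u1→v4 (+1); matched 4.
No augmenting path remains; maximum matching = 4.
König certificate: {u1, u2, u3, v5} is a vertex cover of size 4 (every listed pair touches it), so no matching can be larger.

4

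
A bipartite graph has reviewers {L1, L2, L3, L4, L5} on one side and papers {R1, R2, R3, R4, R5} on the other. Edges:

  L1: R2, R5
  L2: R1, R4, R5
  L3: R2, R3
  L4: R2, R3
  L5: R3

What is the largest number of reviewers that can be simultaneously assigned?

Unit-capacity flow: source→left, listed edges, right→sink; max matching = max flow.
Augmenting path L1→R2 (+1); matched 1.
Augmenting path L2→R1 (+1); matched 2.
Augmenting path L3→R3 (+1); matched 3.
Augmenting path L4→R2→L1→R5 (+1); matched 4.
No augmenting path remains; maximum matching = 4.
König certificate: {L1, L2, R2, R3} is a vertex cover of size 4 (every listed pair touches it), so no matching can be larger.

4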